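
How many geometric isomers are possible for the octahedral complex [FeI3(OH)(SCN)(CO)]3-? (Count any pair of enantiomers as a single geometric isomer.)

4

In an octahedral complex each vertex has one trans partner and four cis neighbours.
Working through the distinct placements yields 4 geometric isomers: I mer (3 arrangements); I fac (chiral).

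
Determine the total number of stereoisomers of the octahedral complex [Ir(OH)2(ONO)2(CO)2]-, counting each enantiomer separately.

There are 5 geometric isomers: OH trans, ONO trans, CO trans; OH cis, ONO cis, CO trans; OH cis, ONO trans, CO cis; OH cis, ONO cis, CO cis (chiral); OH trans, ONO cis, CO cis.
One of these lacks any improper symmetry element and so occurs as an enantiomeric pair, giving 5 + 1 = 6 stereoisomers in total.

6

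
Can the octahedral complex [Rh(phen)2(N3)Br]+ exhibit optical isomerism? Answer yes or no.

yes

An octahedron has six vertices in three trans pairs; every non-trans pair is cis.
Each phen is bidentate and must span two cis positions.
Systematic placement gives 2 geometric isomers: N3 and Br mutually trans; N3 and Br mutually cis (chiral).
One of these lacks any improper symmetry element and so occurs as an enantiomeric pair, giving 2 + 1 = 3 stereoisomers in total.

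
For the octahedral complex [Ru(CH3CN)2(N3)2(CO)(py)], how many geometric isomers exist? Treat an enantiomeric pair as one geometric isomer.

In an octahedral complex each vertex has one trans partner and four cis neighbours.
Working through the distinct placements yields 6 geometric isomers: CH3CN trans, N3 cis; CH3CN trans, N3 trans; CH3CN cis, N3 cis (3 arrangements, 2 chiral); CH3CN cis, N3 trans.

6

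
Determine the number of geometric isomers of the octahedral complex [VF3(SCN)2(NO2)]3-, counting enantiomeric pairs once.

3

An octahedron has six vertices in three trans pairs; every non-trans pair is cis.
Working through the distinct placements yields 3 geometric isomers: F mer, SCN trans; F mer, SCN cis; F fac, SCN cis.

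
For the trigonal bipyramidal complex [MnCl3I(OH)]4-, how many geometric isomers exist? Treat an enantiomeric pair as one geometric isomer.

4

A trigonal bipyramid has two axial and three equatorial sites, which are chemically inequivalent.
There are 4 geometric isomers: I equatorial, OH equatorial; I axial, OH equatorial; I equatorial, OH axial; I axial, OH axial.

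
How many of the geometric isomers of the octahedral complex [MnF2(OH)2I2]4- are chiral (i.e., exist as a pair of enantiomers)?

In an octahedral complex each vertex has one trans partner and four cis neighbours.
Working through the distinct placements yields 5 geometric isomers: F trans, OH trans, I trans; F trans, OH cis, I cis; F cis, OH trans, I cis; F cis, OH cis, I cis (chiral); F cis, OH cis, I trans.
One of these lacks any improper symmetry element and so occurs as an enantiomeric pair, giving 5 + 1 = 6 stereoisomers in total.

1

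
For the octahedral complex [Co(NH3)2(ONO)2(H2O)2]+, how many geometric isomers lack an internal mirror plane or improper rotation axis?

Working through the distinct placements yields 5 geometric isomers: NH3 trans, ONO trans, H2O trans; NH3 cis, ONO cis, H2O trans; NH3 cis, ONO trans, H2O cis; NH3 cis, ONO cis, H2O cis (chiral); NH3 trans, ONO cis, H2O cis.
One of these lacks any improper symmetry element and so occurs as an enantiomeric pair, giving 5 + 1 = 6 stereoisomers in total.

1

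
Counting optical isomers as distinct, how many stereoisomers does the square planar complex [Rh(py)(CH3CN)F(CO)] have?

3

In a square planar complex each vertex has one trans partner and two cis neighbours.
Systematic placement gives 3 geometric isomers: (CH3CN/F trans, CO/py trans); (CH3CN/py trans, CO/F trans); (CH3CN/CO trans, F/py trans).
Each arrangement has an internal mirror plane or centre of symmetry, so none is chiral.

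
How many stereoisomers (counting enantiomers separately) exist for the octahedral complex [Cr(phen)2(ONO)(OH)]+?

3

In an octahedral complex each vertex has one trans partner and four cis neighbours.
Each phen is bidentate and must span two cis positions.
Systematic placement gives 2 geometric isomers: ONO and OH mutually trans; ONO and OH mutually cis (chiral).
One of these lacks any improper symmetry element and so occurs as an enantiomeric pair, giving 2 + 1 = 3 stereoisomers in total.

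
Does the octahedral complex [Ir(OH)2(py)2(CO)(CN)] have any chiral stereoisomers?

yes

The six octahedral sites form three mutually perpendicular trans pairs.
There are 6 geometric isomers: OH trans, py trans; OH cis, py cis (3 arrangements, 2 chiral); OH cis, py trans; OH trans, py cis.
Of these, 2 lack any improper symmetry element and so occur as enantiomeric pairs, giving 6 + 2 = 8 stereoisomers in total.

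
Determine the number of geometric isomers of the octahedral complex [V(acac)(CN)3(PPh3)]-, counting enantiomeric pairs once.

An octahedron has six vertices in three trans pairs; every non-trans pair is cis.
Each acac is bidentate and must span two cis positions.
The distinct arrangements are (2 in all): CN mer; CN fac.

2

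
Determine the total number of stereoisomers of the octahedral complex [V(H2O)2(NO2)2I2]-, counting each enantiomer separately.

The six octahedral sites form three mutually perpendicular trans pairs.
Working through the distinct placements yields 5 geometric isomers: H2O trans, NO2 trans, I trans; H2O trans, NO2 cis, I cis; H2O cis, NO2 trans, I cis; H2O cis, NO2 cis, I cis (chiral); H2O cis, NO2 cis, I trans.
One of these lacks any improper symmetry element and so occurs as an enantiomeric pair, giving 5 + 1 = 6 stereoisomers in total.

6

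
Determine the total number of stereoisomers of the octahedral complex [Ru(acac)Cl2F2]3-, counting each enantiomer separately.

The six octahedral sites form three mutually perpendicular trans pairs.
Each acac is bidentate and must span two cis positions.
Systematic placement gives 3 geometric isomers: Cl trans, F cis; Cl cis, F cis (chiral); Cl cis, F trans.
One of these lacks any improper symmetry element and so occurs as an enantiomeric pair, giving 3 + 1 = 4 stereoisomers in total.

4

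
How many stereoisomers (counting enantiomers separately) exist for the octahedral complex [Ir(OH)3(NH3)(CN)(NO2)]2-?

5

An octahedron has six vertices in three trans pairs; every non-trans pair is cis.
The distinct arrangements are (4 in all): OH mer (3 arrangements); OH fac (chiral).
One of these lacks any improper symmetry element and so occurs as an enantiomeric pair, giving 4 + 1 = 5 stereoisomers in total.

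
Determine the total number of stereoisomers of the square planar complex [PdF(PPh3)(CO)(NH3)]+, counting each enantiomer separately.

3

In a square planar complex each vertex has one trans partner and two cis neighbours.
Systematic placement gives 3 geometric isomers: (CO/NH3 trans, F/PPh3 trans); (CO/PPh3 trans, F/NH3 trans); (CO/F trans, NH3/PPh3 trans).
Each arrangement has an internal mirror plane or centre of symmetry, so none is chiral.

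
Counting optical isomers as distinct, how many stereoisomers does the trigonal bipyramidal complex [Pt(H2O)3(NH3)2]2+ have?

3

A trigonal bipyramid has two axial and three equatorial sites, which are chemically inequivalent.
The distinct arrangements are (3 in all): NH3 both equatorial; NH3 one axial, one equatorial; NH3 both axial.
Each arrangement has an internal mirror plane or centre of symmetry, so none is chiral.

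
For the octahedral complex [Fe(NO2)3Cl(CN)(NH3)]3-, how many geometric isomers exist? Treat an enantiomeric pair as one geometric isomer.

In an octahedral complex each vertex has one trans partner and four cis neighbours.
Systematic placement gives 4 geometric isomers: NO2 mer (3 arrangements); NO2 fac (chiral).

4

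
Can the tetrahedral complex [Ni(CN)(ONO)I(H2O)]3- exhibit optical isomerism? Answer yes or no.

yes

All four vertices of a tetrahedron are equivalent and mutually adjacent, so cis/trans isomerism cannot arise.
Only one geometric arrangement is possible; it has no improper symmetry element, so it exists as a pair of enantiomers (2 stereoisomers).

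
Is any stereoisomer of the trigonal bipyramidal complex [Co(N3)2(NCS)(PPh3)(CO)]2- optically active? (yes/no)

yes

A trigonal bipyramid has two axial and three equatorial sites, which are chemically inequivalent.
Systematic enumeration (placing each ligand type in turn and discarding arrangements equivalent by rotation or reflection) gives 7 geometric isomers.
Of these, 3 lack any improper symmetry element and so occur as enantiomeric pairs, giving 7 + 3 = 10 stereoisomers in total.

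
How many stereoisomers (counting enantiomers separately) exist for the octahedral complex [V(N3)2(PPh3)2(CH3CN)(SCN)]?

In an octahedral complex each vertex has one trans partner and four cis neighbours.
There are 6 geometric isomers: N3 cis, PPh3 cis (3 arrangements, 2 chiral); N3 cis, PPh3 trans; N3 trans, PPh3 cis; N3 trans, PPh3 trans.
Of these, 2 lack any improper symmetry element and so occur as enantiomeric pairs, giving 6 + 2 = 8 stereoisomers in total.

8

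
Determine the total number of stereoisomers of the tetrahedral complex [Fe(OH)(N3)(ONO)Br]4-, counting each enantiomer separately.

2

All four vertices of a tetrahedron are equivalent and mutually adjacent, so cis/trans isomerism cannot arise.
Only one geometric arrangement is possible; it has no improper symmetry element, so it exists as a pair of enantiomers (2 stereoisomers).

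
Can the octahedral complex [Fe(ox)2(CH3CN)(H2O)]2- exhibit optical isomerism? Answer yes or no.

yes

The six octahedral sites form three mutually perpendicular trans pairs.
Each ox is bidentate and must span two cis positions.
The distinct arrangements are (2 in all): CH3CN and H2O mutually trans; CH3CN and H2O mutually cis (chiral).
One of these lacks any improper symmetry element and so occurs as an enantiomeric pair, giving 2 + 1 = 3 stereoisomers in total.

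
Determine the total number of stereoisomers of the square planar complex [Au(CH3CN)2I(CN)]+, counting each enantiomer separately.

A square has two trans pairs of vertices; adjacent vertices are cis.
There are 2 geometric isomers: CH3CN cis; CH3CN trans.
Each arrangement has an internal mirror plane or centre of symmetry, so none is chiral.

2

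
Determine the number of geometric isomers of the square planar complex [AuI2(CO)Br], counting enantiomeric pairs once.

2

In a square planar complex each vertex has one trans partner and two cis neighbours.
Systematic placement gives 2 geometric isomers: I cis; I trans.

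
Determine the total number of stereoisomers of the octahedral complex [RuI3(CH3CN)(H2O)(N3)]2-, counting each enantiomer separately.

5

Working through the distinct placements yields 4 geometric isomers: I mer (3 arrangements); I fac (chiral).
One of these lacks any improper symmetry element and so occurs as an enantiomeric pair, giving 4 + 1 = 5 stereoisomers in total.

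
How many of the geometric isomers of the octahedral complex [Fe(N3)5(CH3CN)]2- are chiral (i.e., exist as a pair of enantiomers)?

An octahedron has six vertices in three trans pairs; every non-trans pair is cis.
Only one geometric arrangement is possible.

0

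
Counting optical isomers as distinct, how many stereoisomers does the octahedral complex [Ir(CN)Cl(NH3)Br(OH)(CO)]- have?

The six octahedral sites form three mutually perpendicular trans pairs.
Exhaustive case analysis gives 15 geometric isomers.
Of these, 15 lack any improper symmetry element and so occur as enantiomeric pairs, giving 15 + 15 = 30 stereoisomers in total.

30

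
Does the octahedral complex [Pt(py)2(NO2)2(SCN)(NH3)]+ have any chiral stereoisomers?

The six octahedral sites form three mutually perpendicular trans pairs.
The distinct arrangements are (6 in all): py trans, NO2 cis; py cis, NO2 cis (3 arrangements, 2 chiral); py trans, NO2 trans; py cis, NO2 trans.
Of these, 2 lack any improper symmetry element and so occur as enantiomeric pairs, giving 6 + 2 = 8 stereoisomers in total.

yes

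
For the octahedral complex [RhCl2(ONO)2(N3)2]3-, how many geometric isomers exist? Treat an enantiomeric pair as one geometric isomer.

An octahedron has six vertices in three trans pairs; every non-trans pair is cis.
There are 5 geometric isomers: Cl trans, ONO trans, N3 trans; Cl trans, ONO cis, N3 cis; Cl cis, ONO trans, N3 cis; Cl cis, ONO cis, N3 cis (chiral); Cl cis, ONO cis, N3 trans.

5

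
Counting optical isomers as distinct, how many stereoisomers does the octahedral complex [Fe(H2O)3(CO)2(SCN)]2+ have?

Working through the distinct placements yields 3 geometric isomers: H2O mer, CO trans; H2O fac, CO cis; H2O mer, CO cis.
Each arrangement has an internal mirror plane or centre of symmetry, so none is chiral.

3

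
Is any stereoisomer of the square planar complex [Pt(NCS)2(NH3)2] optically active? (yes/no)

There are 2 geometric isomers: NCS cis; NCS trans.
Each arrangement has an internal mirror plane or centre of symmetry, so none is chiral.

no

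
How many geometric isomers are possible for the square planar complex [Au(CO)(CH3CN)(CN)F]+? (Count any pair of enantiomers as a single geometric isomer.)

In a square planar complex each vertex has one trans partner and two cis neighbours.
The distinct arrangements are (3 in all): (CH3CN/CO trans, CN/F trans); (CH3CN/F trans, CN/CO trans); (CH3CN/CN trans, CO/F trans).

3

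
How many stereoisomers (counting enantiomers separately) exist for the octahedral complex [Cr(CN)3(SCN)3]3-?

2

There are 2 geometric isomers: CN mer; CN fac.
Each arrangement has an internal mirror plane or centre of symmetry, so none is chiral.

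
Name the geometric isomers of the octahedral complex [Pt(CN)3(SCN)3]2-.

fac and mer

The six octahedral sites form three mutually perpendicular trans pairs.
There are 2 geometric isomers: CN mer; CN fac.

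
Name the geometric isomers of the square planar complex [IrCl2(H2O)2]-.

cis and trans

In a square planar complex each vertex has one trans partner and two cis neighbours.
Working through the distinct placements yields 2 geometric isomers: Cl cis; Cl trans.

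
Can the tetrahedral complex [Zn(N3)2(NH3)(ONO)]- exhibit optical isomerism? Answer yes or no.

In a tetrahedral complex all four positions are equivalent and every pair of ligands is adjacent — there is no cis/trans distinction.
Only one geometric arrangement is possible.

no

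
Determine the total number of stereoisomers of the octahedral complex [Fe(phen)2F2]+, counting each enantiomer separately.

3

The six octahedral sites form three mutually perpendicular trans pairs.
Each phen is bidentate and must span two cis positions.
Systematic placement gives 2 geometric isomers: F trans; F cis (chiral).
One of these lacks any improper symmetry element and so occurs as an enantiomeric pair, giving 2 + 1 = 3 stereoisomers in total.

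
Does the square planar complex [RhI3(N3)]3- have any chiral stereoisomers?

no

Only one geometric arrangement is possible.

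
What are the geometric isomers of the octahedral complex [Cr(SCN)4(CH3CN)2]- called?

The six octahedral sites form three mutually perpendicular trans pairs.
Working through the distinct placements yields 2 geometric isomers: CH3CN trans; CH3CN cis.

cis and trans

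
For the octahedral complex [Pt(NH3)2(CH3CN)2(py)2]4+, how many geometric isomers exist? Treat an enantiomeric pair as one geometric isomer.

5

Working through the distinct placements yields 5 geometric isomers: NH3 trans, CH3CN trans, py trans; NH3 cis, CH3CN trans, py cis; NH3 cis, CH3CN cis, py trans; NH3 cis, CH3CN cis, py cis (chiral); NH3 trans, CH3CN cis, py cis.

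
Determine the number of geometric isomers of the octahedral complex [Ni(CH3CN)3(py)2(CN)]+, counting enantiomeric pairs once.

An octahedron has six vertices in three trans pairs; every non-trans pair is cis.
Working through the distinct placements yields 3 geometric isomers: CH3CN mer, py trans; CH3CN mer, py cis; CH3CN fac, py cis.

3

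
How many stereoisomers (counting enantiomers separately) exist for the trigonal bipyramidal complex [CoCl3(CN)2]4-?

3

A trigonal bipyramid has two axial and three equatorial sites, which are chemically inequivalent.
There are 3 geometric isomers: CN both axial; CN one axial, one equatorial; CN both equatorial.
Each arrangement has an internal mirror plane or centre of symmetry, so none is chiral.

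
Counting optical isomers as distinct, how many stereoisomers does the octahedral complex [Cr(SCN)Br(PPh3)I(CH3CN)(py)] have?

30

An octahedron has six vertices in three trans pairs; every non-trans pair is cis.
Placing the ligands in turn and identifying arrangements related by rotation or reflection leaves 15 distinct geometric isomers.
Of these, 15 lack any improper symmetry element and so occur as enantiomeric pairs, giving 15 + 15 = 30 stereoisomers in total.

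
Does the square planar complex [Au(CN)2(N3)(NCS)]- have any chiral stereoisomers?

There are 2 geometric isomers: CN cis; CN trans.
Each arrangement has an internal mirror plane or centre of symmetry, so none is chiral.

no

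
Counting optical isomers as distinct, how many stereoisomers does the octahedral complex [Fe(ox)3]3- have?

2

Each ox is bidentate and must span two cis positions.
Only one geometric arrangement is possible; it has no improper symmetry element, so it exists as a pair of enantiomers (2 stereoisomers).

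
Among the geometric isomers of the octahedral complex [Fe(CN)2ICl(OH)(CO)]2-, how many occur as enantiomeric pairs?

6

In an octahedral complex each vertex has one trans partner and four cis neighbours.
Exhaustive case analysis gives 9 geometric isomers.
Of these, 6 lack any improper symmetry element and so occur as enantiomeric pairs, giving 9 + 6 = 15 stereoisomers in total.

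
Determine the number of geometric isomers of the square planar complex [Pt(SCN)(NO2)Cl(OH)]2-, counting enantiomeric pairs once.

3

A square has two trans pairs of vertices; adjacent vertices are cis.
There are 3 geometric isomers: (Cl/OH trans, NO2/SCN trans); (Cl/SCN trans, NO2/OH trans); (Cl/NO2 trans, OH/SCN trans).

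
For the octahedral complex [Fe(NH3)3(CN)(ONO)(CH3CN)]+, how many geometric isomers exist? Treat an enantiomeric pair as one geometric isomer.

An octahedron has six vertices in three trans pairs; every non-trans pair is cis.
Systematic placement gives 4 geometric isomers: NH3 mer (3 arrangements); NH3 fac (chiral).

4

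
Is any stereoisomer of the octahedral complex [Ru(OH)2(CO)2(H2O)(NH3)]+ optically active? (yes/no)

yes

The six octahedral sites form three mutually perpendicular trans pairs.
Working through the distinct placements yields 6 geometric isomers: OH trans, CO trans; OH cis, CO trans; OH trans, CO cis; OH cis, CO cis (3 arrangements, 2 chiral).
Of these, 2 lack any improper symmetry element and so occur as enantiomeric pairs, giving 6 + 2 = 8 stereoisomers in total.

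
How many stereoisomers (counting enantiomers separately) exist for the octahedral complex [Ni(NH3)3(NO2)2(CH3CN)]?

3

The six octahedral sites form three mutually perpendicular trans pairs.
Systematic placement gives 3 geometric isomers: NH3 mer, NO2 trans; NH3 fac, NO2 cis; NH3 mer, NO2 cis.
Each arrangement has an internal mirror plane or centre of symmetry, so none is chiral.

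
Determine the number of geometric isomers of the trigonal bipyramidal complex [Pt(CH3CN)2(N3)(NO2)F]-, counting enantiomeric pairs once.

In a trigonal bipyramid the two axial positions differ from the three equatorial ones.
Exhaustive case analysis gives 7 geometric isomers.

7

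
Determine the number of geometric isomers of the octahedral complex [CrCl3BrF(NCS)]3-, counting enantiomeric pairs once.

The six octahedral sites form three mutually perpendicular trans pairs.
The distinct arrangements are (4 in all): Cl mer (3 arrangements); Cl fac (chiral).

4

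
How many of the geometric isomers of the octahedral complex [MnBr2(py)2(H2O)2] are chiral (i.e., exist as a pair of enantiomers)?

An octahedron has six vertices in three trans pairs; every non-trans pair is cis.
Systematic placement gives 5 geometric isomers: Br trans, py trans, H2O trans; Br trans, py cis, H2O cis; Br cis, py trans, H2O cis; Br cis, py cis, H2O cis (chiral); Br cis, py cis, H2O trans.
One of these lacks any improper symmetry element and so occurs as an enantiomeric pair, giving 5 + 1 = 6 stereoisomers in total.

1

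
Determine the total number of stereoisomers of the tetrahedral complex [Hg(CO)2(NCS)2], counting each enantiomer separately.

Only one geometric arrangement is possible.

1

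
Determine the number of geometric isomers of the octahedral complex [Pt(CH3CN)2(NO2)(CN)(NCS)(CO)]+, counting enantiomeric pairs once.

9

The six octahedral sites form three mutually perpendicular trans pairs.
Systematic enumeration (placing each ligand type in turn and discarding arrangements equivalent by rotation or reflection) gives 9 geometric isomers.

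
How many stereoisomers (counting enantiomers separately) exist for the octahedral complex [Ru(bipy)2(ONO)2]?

Each bipy is bidentate and must span two cis positions.
Working through the distinct placements yields 2 geometric isomers: ONO trans; ONO cis (chiral).
One of these lacks any improper symmetry element and so occurs as an enantiomeric pair, giving 2 + 1 = 3 stereoisomers in total.

3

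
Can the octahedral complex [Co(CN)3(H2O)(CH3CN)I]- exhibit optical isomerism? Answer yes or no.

yes

Working through the distinct placements yields 4 geometric isomers: CN mer (3 arrangements); CN fac (chiral).
One of these lacks any improper symmetry element and so occurs as an enantiomeric pair, giving 4 + 1 = 5 stereoisomers in total.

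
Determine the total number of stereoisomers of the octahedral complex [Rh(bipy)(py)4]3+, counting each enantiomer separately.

1

The six octahedral sites form three mutually perpendicular trans pairs.
Each bipy is bidentate and must span two cis positions.
Only one geometric arrangement is possible.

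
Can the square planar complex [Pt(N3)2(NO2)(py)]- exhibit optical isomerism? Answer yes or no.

no

A square has two trans pairs of vertices; adjacent vertices are cis.
The distinct arrangements are (2 in all): N3 cis; N3 trans.
Each arrangement has an internal mirror plane or centre of symmetry, so none is chiral.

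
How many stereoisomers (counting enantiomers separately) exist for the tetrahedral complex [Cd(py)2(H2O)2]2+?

1

In a tetrahedral complex all four positions are equivalent and every pair of ligands is adjacent — there is no cis/trans distinction.
Only one geometric arrangement is possible.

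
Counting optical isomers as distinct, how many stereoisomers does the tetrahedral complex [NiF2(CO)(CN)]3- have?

All four vertices of a tetrahedron are equivalent and mutually adjacent, so cis/trans isomerism cannot arise.
Only one geometric arrangement is possible.

1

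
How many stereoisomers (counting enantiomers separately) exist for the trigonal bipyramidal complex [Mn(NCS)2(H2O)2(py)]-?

A trigonal bipyramid has two axial and three equatorial sites, which are chemically inequivalent.
Systematic enumeration (placing each ligand type in turn and discarding arrangements equivalent by rotation or reflection) gives 5 geometric isomers.
One of these lacks any improper symmetry element and so occurs as an enantiomeric pair, giving 5 + 1 = 6 stereoisomers in total.

6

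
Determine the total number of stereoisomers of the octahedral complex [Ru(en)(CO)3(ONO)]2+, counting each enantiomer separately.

2

The six octahedral sites form three mutually perpendicular trans pairs.
Each en is bidentate and must span two cis positions.
Systematic placement gives 2 geometric isomers: CO mer; CO fac.
Each arrangement has an internal mirror plane or centre of symmetry, so none is chiral.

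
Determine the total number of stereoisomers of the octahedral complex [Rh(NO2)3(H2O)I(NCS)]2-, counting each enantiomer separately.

Systematic placement gives 4 geometric isomers: NO2 mer (3 arrangements); NO2 fac (chiral).
One of these lacks any improper symmetry element and so occurs as an enantiomeric pair, giving 4 + 1 = 5 stereoisomers in total.

5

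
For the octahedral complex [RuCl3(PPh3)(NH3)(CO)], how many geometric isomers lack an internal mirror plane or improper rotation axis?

1

Systematic placement gives 4 geometric isomers: Cl mer (3 arrangements); Cl fac (chiral).
One of these lacks any improper symmetry element and so occurs as an enantiomeric pair, giving 4 + 1 = 5 stereoisomers in total.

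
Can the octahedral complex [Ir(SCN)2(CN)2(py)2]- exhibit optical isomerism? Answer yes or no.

The six octahedral sites form three mutually perpendicular trans pairs.
Working through the distinct placements yields 5 geometric isomers: SCN trans, CN trans, py trans; SCN cis, CN trans, py cis; SCN cis, CN cis, py trans; SCN cis, CN cis, py cis (chiral); SCN trans, CN cis, py cis.
One of these lacks any improper symmetry element and so occurs as an enantiomeric pair, giving 5 + 1 = 6 stereoisomers in total.

yes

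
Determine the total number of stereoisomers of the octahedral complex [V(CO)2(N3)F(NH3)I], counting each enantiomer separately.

15

The six octahedral sites form three mutually perpendicular trans pairs.
Placing the ligands in turn and identifying arrangements related by rotation or reflection leaves 9 distinct geometric isomers.
Of these, 6 lack any improper symmetry element and so occur as enantiomeric pairs, giving 9 + 6 = 15 stereoisomers in total.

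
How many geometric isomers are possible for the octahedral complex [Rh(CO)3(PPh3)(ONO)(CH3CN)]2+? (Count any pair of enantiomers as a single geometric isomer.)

Working through the distinct placements yields 4 geometric isomers: CO mer (3 arrangements); CO fac (chiral).

4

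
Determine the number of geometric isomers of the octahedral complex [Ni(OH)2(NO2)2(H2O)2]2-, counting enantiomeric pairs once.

5

In an octahedral complex each vertex has one trans partner and four cis neighbours.
There are 5 geometric isomers: OH trans, NO2 trans, H2O trans; OH cis, NO2 cis, H2O trans; OH trans, NO2 cis, H2O cis; OH cis, NO2 cis, H2O cis (chiral); OH cis, NO2 trans, H2O cis.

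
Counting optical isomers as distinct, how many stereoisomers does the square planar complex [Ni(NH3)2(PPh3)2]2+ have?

In a square planar complex each vertex has one trans partner and two cis neighbours.
Working through the distinct placements yields 2 geometric isomers: NH3 cis; NH3 trans.
Each arrangement has an internal mirror plane or centre of symmetry, so none is chiral.

2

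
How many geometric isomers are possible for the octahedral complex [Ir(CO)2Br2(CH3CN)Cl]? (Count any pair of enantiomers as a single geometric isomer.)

The six octahedral sites form three mutually perpendicular trans pairs.
There are 6 geometric isomers: CO cis, Br trans; CO trans, Br trans; CO cis, Br cis (3 arrangements, 2 chiral); CO trans, Br cis.

6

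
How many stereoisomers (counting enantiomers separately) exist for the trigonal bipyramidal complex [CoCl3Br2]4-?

In a trigonal bipyramid the two axial positions differ from the three equatorial ones.
Systematic placement gives 3 geometric isomers: Br both axial; Br one axial, one equatorial; Br both equatorial.
Each arrangement has an internal mirror plane or centre of symmetry, so none is chiral.

3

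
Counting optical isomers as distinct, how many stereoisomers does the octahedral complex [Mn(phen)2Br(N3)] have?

3

The six octahedral sites form three mutually perpendicular trans pairs.
Each phen is bidentate and must span two cis positions.
There are 2 geometric isomers: Br and N3 mutually trans; Br and N3 mutually cis (chiral).
One of these lacks any improper symmetry element and so occurs as an enantiomeric pair, giving 2 + 1 = 3 stereoisomers in total.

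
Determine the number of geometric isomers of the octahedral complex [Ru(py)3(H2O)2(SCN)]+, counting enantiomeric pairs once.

3

An octahedron has six vertices in three trans pairs; every non-trans pair is cis.
There are 3 geometric isomers: py mer, H2O trans; py mer, H2O cis; py fac, H2O cis.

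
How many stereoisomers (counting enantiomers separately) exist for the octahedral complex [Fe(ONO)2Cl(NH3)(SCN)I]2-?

Systematic enumeration (placing each ligand type in turn and discarding arrangements equivalent by rotation or reflection) gives 9 geometric isomers.
Of these, 6 lack any improper symmetry element and so occur as enantiomeric pairs, giving 9 + 6 = 15 stereoisomers in total.

15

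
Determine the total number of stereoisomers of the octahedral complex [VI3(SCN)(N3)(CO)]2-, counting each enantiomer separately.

An octahedron has six vertices in three trans pairs; every non-trans pair is cis.
The distinct arrangements are (4 in all): I mer (3 arrangements); I fac (chiral).
One of these lacks any improper symmetry element and so occurs as an enantiomeric pair, giving 4 + 1 = 5 stereoisomers in total.

5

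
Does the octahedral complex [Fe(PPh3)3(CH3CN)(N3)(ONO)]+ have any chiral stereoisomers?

yes

An octahedron has six vertices in three trans pairs; every non-trans pair is cis.
The distinct arrangements are (4 in all): PPh3 mer (3 arrangements); PPh3 fac (chiral).
One of these lacks any improper symmetry element and so occurs as an enantiomeric pair, giving 4 + 1 = 5 stereoisomers in total.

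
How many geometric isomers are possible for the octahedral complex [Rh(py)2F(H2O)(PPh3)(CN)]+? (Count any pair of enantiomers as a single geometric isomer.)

An octahedron has six vertices in three trans pairs; every non-trans pair is cis.
Placing the ligands in turn and identifying arrangements related by rotation or reflection leaves 9 distinct geometric isomers.

9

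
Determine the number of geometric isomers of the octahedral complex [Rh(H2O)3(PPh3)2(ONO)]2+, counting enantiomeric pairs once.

3

Working through the distinct placements yields 3 geometric isomers: H2O mer, PPh3 trans; H2O mer, PPh3 cis; H2O fac, PPh3 cis.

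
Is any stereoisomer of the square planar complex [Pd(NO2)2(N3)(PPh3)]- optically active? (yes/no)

Systematic placement gives 2 geometric isomers: NO2 cis; NO2 trans.
Each arrangement has an internal mirror plane or centre of symmetry, so none is chiral.

no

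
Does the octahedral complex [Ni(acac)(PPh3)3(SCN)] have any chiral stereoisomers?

Each acac is bidentate and must span two cis positions.
The distinct arrangements are (2 in all): PPh3 mer; PPh3 fac.
Each arrangement has an internal mirror plane or centre of symmetry, so none is chiral.

no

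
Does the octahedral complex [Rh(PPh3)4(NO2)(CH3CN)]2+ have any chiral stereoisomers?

no

The distinct arrangements are (2 in all): NO2 and CH3CN mutually trans; NO2 and CH3CN mutually cis.
Each arrangement has an internal mirror plane or centre of symmetry, so none is chiral.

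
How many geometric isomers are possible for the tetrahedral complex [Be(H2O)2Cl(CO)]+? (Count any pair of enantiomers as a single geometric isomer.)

Only one geometric arrangement is possible.

1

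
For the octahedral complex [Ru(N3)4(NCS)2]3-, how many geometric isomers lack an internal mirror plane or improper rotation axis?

There are 2 geometric isomers: NCS trans; NCS cis.
Each arrangement has an internal mirror plane or centre of symmetry, so none is chiral.

0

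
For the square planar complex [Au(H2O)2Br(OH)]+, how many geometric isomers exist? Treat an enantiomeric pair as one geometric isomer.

A square has two trans pairs of vertices; adjacent vertices are cis.
Systematic placement gives 2 geometric isomers: H2O cis; H2O trans.

2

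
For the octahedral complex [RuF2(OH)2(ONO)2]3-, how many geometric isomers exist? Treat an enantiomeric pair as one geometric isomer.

5

In an octahedral complex each vertex has one trans partner and four cis neighbours.
The distinct arrangements are (5 in all): F trans, OH trans, ONO trans; F trans, OH cis, ONO cis; F cis, OH cis, ONO trans; F cis, OH cis, ONO cis (chiral); F cis, OH trans, ONO cis.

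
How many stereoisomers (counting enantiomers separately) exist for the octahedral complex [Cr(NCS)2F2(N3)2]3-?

In an octahedral complex each vertex has one trans partner and four cis neighbours.
Working through the distinct placements yields 5 geometric isomers: NCS trans, F trans, N3 trans; NCS cis, F trans, N3 cis; NCS trans, F cis, N3 cis; NCS cis, F cis, N3 cis (chiral); NCS cis, F cis, N3 trans.
One of these lacks any improper symmetry element and so occurs as an enantiomeric pair, giving 5 + 1 = 6 stereoisomers in total.

6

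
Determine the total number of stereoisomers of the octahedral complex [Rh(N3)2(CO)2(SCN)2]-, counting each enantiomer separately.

In an octahedral complex each vertex has one trans partner and four cis neighbours.
There are 5 geometric isomers: N3 trans, CO trans, SCN trans; N3 cis, CO trans, SCN cis; N3 cis, CO cis, SCN trans; N3 cis, CO cis, SCN cis (chiral); N3 trans, CO cis, SCN cis.
One of these lacks any improper symmetry element and so occurs as an enantiomeric pair, giving 5 + 1 = 6 stereoisomers in total.

6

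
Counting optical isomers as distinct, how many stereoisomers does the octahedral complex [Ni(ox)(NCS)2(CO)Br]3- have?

6

The six octahedral sites form three mutually perpendicular trans pairs.
Each ox is bidentate and must span two cis positions.
Systematic placement gives 4 geometric isomers: NCS cis (3 arrangements, 2 chiral); NCS trans.
Of these, 2 lack any improper symmetry element and so occur as enantiomeric pairs, giving 4 + 2 = 6 stereoisomers in total.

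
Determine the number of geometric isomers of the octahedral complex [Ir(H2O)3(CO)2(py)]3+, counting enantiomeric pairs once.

3

An octahedron has six vertices in three trans pairs; every non-trans pair is cis.
Working through the distinct placements yields 3 geometric isomers: H2O mer, CO trans; H2O fac, CO cis; H2O mer, CO cis.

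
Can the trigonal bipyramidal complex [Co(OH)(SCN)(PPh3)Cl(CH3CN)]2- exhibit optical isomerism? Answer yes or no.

yes

In a trigonal bipyramid the two axial positions differ from the three equatorial ones.
Systematic enumeration (placing each ligand type in turn and discarding arrangements equivalent by rotation or reflection) gives 10 geometric isomers.
Of these, 10 lack any improper symmetry element and so occur as enantiomeric pairs, giving 10 + 10 = 20 stereoisomers in total.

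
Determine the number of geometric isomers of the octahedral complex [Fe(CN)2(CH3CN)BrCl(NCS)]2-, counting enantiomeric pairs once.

The six octahedral sites form three mutually perpendicular trans pairs.
Systematic enumeration (placing each ligand type in turn and discarding arrangements equivalent by rotation or reflection) gives 9 geometric isomers.

9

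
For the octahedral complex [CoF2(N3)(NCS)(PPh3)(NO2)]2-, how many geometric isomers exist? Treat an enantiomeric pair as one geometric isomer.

Exhaustive case analysis gives 9 geometric isomers.

9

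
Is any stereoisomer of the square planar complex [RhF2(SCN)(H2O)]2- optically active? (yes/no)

A square has two trans pairs of vertices; adjacent vertices are cis.
There are 2 geometric isomers: F cis; F trans.
Each arrangement has an internal mirror plane or centre of symmetry, so none is chiral.

no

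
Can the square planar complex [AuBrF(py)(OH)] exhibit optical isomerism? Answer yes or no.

A square has two trans pairs of vertices; adjacent vertices are cis.
There are 3 geometric isomers: (Br/OH trans, F/py trans); (Br/py trans, F/OH trans); (Br/F trans, OH/py trans).
Each arrangement has an internal mirror plane or centre of symmetry, so none is chiral.

no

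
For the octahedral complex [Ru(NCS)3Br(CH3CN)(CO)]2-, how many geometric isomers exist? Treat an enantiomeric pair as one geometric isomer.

An octahedron has six vertices in three trans pairs; every non-trans pair is cis.
Systematic placement gives 4 geometric isomers: NCS mer (3 arrangements); NCS fac (chiral).

4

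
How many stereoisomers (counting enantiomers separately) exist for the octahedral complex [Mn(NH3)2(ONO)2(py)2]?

There are 5 geometric isomers: NH3 trans, ONO trans, py trans; NH3 trans, ONO cis, py cis; NH3 cis, ONO cis, py trans; NH3 cis, ONO cis, py cis (chiral); NH3 cis, ONO trans, py cis.
One of these lacks any improper symmetry element and so occurs as an enantiomeric pair, giving 5 + 1 = 6 stereoisomers in total.

6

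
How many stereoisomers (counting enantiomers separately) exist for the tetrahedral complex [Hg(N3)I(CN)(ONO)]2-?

2

In a tetrahedral complex all four positions are equivalent and every pair of ligands is adjacent — there is no cis/trans distinction.
Only one geometric arrangement is possible; it has no improper symmetry element, so it exists as a pair of enantiomers (2 stereoisomers).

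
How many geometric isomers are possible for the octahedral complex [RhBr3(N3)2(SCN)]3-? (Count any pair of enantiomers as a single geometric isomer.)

An octahedron has six vertices in three trans pairs; every non-trans pair is cis.
The distinct arrangements are (3 in all): Br mer, N3 cis; Br mer, N3 trans; Br fac, N3 cis.

3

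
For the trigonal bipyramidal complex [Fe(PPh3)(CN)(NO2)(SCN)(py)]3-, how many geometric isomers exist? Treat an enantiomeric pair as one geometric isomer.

10

Exhaustive case analysis gives 10 geometric isomers.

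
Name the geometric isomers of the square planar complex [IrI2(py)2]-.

cis and trans

In a square planar complex each vertex has one trans partner and two cis neighbours.
The distinct arrangements are (2 in all): I cis; I trans.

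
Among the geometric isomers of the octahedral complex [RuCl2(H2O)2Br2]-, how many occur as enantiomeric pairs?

1

An octahedron has six vertices in three trans pairs; every non-trans pair is cis.
The distinct arrangements are (5 in all): Cl trans, H2O trans, Br trans; Cl cis, H2O cis, Br trans; Cl cis, H2O trans, Br cis; Cl cis, H2O cis, Br cis (chiral); Cl trans, H2O cis, Br cis.
One of these lacks any improper symmetry element and so occurs as an enantiomeric pair, giving 5 + 1 = 6 stereoisomers in total.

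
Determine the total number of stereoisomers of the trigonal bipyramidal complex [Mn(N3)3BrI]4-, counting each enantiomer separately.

4

In a trigonal bipyramid the two axial positions differ from the three equatorial ones.
Systematic placement gives 4 geometric isomers: Br axial, I axial; Br axial, I equatorial; Br equatorial, I axial; Br equatorial, I equatorial.
Each arrangement has an internal mirror plane or centre of symmetry, so none is chiral.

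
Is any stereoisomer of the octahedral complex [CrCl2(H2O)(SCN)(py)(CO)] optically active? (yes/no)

The six octahedral sites form three mutually perpendicular trans pairs.
Systematic enumeration (placing each ligand type in turn and discarding arrangements equivalent by rotation or reflection) gives 9 geometric isomers.
Of these, 6 lack any improper symmetry element and so occur as enantiomeric pairs, giving 9 + 6 = 15 stereoisomers in total.

yes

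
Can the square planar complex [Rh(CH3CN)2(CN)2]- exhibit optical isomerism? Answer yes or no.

A square has two trans pairs of vertices; adjacent vertices are cis.
The distinct arrangements are (2 in all): CH3CN cis; CH3CN trans.
Each arrangement has an internal mirror plane or centre of symmetry, so none is chiral.

no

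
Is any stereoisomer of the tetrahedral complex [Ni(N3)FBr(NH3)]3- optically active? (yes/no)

Only one geometric arrangement is possible; it has no improper symmetry element, so it exists as a pair of enantiomers (2 stereoisomers).

yes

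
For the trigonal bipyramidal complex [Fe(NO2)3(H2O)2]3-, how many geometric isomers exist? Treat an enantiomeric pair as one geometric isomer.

3

Systematic placement gives 3 geometric isomers: H2O both axial; H2O one axial, one equatorial; H2O both equatorial.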